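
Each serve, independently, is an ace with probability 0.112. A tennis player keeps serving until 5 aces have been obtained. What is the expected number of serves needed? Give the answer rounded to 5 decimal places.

Y = total serves until the fifth success; negative binomial with r=5, p=0.112.
E[Y] = r / p = 5 / 0.112 = 44.6428571

44.64286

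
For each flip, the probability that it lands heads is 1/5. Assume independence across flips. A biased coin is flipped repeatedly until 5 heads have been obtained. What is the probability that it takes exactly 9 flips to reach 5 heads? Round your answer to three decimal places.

0.009

Y = trial on which the fifth success occurs; negative binomial, r=5, p=0.20.
P(Y=9) = C(8,4) · p^5 · (1−p)^4
= 70 · 0.00032 · 0.4096 = 0.00918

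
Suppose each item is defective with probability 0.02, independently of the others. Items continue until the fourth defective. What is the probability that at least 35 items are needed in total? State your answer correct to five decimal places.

Needing more than 34 items ⇔ fewer than 4 successes in the first 34. With X ~ Binomial(34, 0.02), P(Y > 34) = P(X ≤ 3).
  k=0: C(34,0)·0.02^0·0.98^34 = 0.5031374
  k=1: C(34,1)·0.02^1·0.98^33 = 0.3491157
  k=2: C(34,2)·0.02^2·0.98^32 = 0.1175594
  k=3: C(34,3)·0.02^3·0.98^31 = 0.0255912
P(X ≤ 3) = 0.9954036

0.99540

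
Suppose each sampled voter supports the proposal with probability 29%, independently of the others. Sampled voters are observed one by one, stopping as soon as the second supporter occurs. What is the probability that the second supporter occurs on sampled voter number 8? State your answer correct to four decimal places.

0.0754

Y = trial on which the second success occurs; negative binomial, r=2, p=0.29.
P(Y=8) = C(7,1) · p^2 · (1−p)^6
= 7 · 0.0841 · 0.1281 = 0.075413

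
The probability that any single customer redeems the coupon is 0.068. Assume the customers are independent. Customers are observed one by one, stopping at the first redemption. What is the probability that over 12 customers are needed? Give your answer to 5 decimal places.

0.42953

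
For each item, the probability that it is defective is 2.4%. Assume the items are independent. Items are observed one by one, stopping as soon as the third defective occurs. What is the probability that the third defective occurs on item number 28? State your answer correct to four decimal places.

Y = trial on which the third success occurs; negative binomial, r=3, p=0.024.
P(Y=28) = C(27,2) · p^3 · (1−p)^25
= 351 · 1.3824e-05 · 0.54481 = 0.002644

0.0026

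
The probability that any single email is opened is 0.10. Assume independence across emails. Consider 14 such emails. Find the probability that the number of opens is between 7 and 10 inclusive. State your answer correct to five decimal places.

0.00018

X ~ Binomial(14, 0.10); P(7 ≤ X ≤ 10) = Σ C(14,k) p^k (1−p)^(14−k) over k:
  k=7: C(14,7)·0.10^7·0.90^7 = 0.0001642
  k=8: C(14,8)·0.10^8·0.90^6 = 0.0000160
  k=9: C(14,9)·0.10^9·0.90^5 = 0.0000012
  k=10: C(14,10)·0.10^10·0.90^4 = 0.0000001
Total = 0.0001814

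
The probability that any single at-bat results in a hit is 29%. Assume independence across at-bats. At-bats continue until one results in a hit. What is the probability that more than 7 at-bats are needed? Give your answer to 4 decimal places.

Y = number of at-bats to the first success; geometric, p = 0.29.
P(Y > 7) = P(first 7 all fail) = (1−p)^7 = 0.090951

0.0910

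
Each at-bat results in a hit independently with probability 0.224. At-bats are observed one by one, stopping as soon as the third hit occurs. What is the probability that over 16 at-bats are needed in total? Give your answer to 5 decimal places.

Needing more than 16 at-bats ⇔ fewer than 3 successes in the first 16. With X ~ Binomial(16, 0.224), P(Y > 16) = P(X ≤ 2).
  k=0: C(16,0)·0.224^0·0.776^16 = 0.0172897
  k=1: C(16,1)·0.224^1·0.776^15 = 0.0798535
  k=2: C(16,2)·0.224^2·0.776^14 = 0.1728787
P(X ≤ 2) = 0.2700218

0.27002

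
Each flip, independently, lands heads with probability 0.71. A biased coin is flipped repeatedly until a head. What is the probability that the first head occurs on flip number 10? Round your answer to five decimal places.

0.00001

Geometric (trials to first success), p = 0.71.
P(Y = 10) = (1−p)^9 · p = 1.4507e-05 · 0.71 = 0.0000103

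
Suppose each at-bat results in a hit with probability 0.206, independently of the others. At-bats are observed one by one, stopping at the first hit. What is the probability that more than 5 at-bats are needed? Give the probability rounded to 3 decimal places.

0.316

Y = number of at-bats to the first success; geometric, p = 0.206.
P(Y > 5) = P(first 5 all fail) = (1−p)^5 = 0.31557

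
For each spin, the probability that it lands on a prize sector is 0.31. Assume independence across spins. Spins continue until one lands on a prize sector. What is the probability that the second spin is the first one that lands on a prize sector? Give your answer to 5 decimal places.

Geometric (trials to first success), p = 0.31.
P(Y = 2) = (1−p)^1 · p = 0.69 · 0.31 = 0.2139000

0.21390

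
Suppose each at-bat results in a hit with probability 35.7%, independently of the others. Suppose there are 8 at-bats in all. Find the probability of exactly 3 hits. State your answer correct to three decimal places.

X ~ Binomial(n=8, p=0.357).
P(X=3) = C(8,3) · p^3 · (1−p)^5
= 56 · 0.045499 · 0.10991 = 0.28006

0.280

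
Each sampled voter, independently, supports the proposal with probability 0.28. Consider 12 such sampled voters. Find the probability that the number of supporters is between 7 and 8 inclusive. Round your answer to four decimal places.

X ~ Binomial(12, 0.28); P(7 ≤ X ≤ 8) = Σ C(12,k) p^k (1−p)^(12−k) over k:
  k=7: C(12,7)·0.28^7·0.72^5 = 0.020677
  k=8: C(12,8)·0.28^8·0.72^4 = 0.005026
Total = 0.025703

0.0257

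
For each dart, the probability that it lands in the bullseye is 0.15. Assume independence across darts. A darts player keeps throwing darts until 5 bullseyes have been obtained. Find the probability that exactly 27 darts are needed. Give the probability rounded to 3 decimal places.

Y = trial on which the fifth success occurs; negative binomial, r=5, p=0.15.
P(Y=27) = C(26,4) · p^5 · (1−p)^22
= 14950 · 7.5937e-05 · 0.028004 = 0.03179

0.032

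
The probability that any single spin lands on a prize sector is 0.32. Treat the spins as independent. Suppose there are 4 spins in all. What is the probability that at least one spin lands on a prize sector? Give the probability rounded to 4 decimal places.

P(at least one) = 1 − P(none) = 1 − (1 − 0.32)^4
= 1 − 0.213814 = 0.786186

0.7862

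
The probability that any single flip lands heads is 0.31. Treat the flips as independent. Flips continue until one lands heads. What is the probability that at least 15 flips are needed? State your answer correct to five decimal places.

Y = number of flips to the first success; geometric, p = 0.31.
P(Y > 14) = P(first 14 all fail) = (1−p)^14 = 0.0055448

0.00554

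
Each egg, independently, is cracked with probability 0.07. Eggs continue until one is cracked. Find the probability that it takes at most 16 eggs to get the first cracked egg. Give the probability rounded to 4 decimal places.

0.6869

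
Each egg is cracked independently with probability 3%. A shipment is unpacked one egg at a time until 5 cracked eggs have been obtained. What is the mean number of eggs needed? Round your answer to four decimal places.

166.6667

Y = total eggs until the fifth success; negative binomial with r=5, p=0.03.
E[Y] = r / p = 5 / 0.03 = 166.666667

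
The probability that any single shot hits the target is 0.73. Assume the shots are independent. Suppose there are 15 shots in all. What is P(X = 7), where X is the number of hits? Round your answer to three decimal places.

X ~ Binomial(n=15, p=0.73).
P(X=7) = C(15,7) · p^7 · (1−p)^8
= 6435 · 0.11047 · 2.8243e-05 = 0.02008

0.020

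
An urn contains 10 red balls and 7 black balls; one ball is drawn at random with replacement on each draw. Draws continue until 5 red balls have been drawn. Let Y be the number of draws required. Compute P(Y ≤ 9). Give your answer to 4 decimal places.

Finishing within 9 draws ⇔ at least 5 successes in the first 9. With X ~ Binomial(9, 0.588235), P(Y ≤ 9) = 1 − P(X ≤ 4).
  k=0: C(9,0)·0.588235^0·0.411765^9 = 0.000340
  k=1: C(9,1)·0.588235^1·0.411765^8 = 0.004375
  k=2: C(9,2)·0.588235^2·0.411765^7 = 0.025000
  k=3: C(9,3)·0.588235^3·0.411765^6 = 0.083335
  k=4: C(9,4)·0.588235^4·0.411765^5 = 0.178575
1 − 0.291626 = 0.708374

0.7084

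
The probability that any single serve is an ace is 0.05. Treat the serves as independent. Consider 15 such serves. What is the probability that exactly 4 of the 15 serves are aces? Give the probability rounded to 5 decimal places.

0.00485

X ~ Binomial(n=15, p=0.05).
P(X=4) = C(15,4) · p^4 · (1−p)^11
= 1365 · 6.25e-06 · 0.5688 = 0.0048526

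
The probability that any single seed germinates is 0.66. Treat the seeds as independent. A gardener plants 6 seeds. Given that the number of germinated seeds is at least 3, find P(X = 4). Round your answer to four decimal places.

X ~ Binomial(6, 0.66). Want P(X=4 | X≥3) = P(X=4) / P(X≥3).
P(X=4) = C(6,4)·0.66^4·0.34^2 = 0.329022
P(X≥3) = 1 − 0.001545 − 0.017992 − 0.087316 = 0.893147
Ratio = 0.329022 / 0.893147 = 0.368385

0.3684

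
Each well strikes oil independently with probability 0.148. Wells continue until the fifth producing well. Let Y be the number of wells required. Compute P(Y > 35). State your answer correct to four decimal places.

0.3934

Needing more than 35 wells ⇔ fewer than 5 successes in the first 35. With X ~ Binomial(35, 0.148), P(Y > 35) = P(X ≤ 4).
  k=0: C(35,0)·0.148^0·0.852^35 = 0.003676
  k=1: C(35,1)·0.148^1·0.852^34 = 0.022350
  k=2: C(35,2)·0.148^2·0.852^33 = 0.066000
  k=3: C(35,3)·0.148^3·0.852^32 = 0.126114
  k=4: C(35,4)·0.148^4·0.852^31 = 0.175256
P(X ≤ 4) = 0.393396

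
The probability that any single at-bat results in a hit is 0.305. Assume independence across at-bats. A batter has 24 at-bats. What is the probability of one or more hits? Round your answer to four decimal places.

0.9998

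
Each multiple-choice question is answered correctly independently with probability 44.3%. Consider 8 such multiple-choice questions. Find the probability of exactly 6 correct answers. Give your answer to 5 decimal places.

X ~ Binomial(n=8, p=0.443).
P(X=6) = C(8,6) · p^6 · (1−p)^2
= 28 · 0.0075583 · 0.31025 = 0.0656585

0.06566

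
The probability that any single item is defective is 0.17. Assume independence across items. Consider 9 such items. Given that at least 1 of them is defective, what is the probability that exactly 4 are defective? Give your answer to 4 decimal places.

0.0510

X ~ Binomial(9, 0.17). Want P(X=4 | X≥1) = P(X=4) / P(X≥1).
P(X=4) = C(9,4)·0.17^4·0.83^5 = 0.041453
P(X≥1) = 1 − 0.186940 = 0.813060
Ratio = 0.041453 / 0.813060 = 0.050984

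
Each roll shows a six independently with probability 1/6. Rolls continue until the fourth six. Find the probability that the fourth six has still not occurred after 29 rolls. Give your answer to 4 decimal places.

0.2642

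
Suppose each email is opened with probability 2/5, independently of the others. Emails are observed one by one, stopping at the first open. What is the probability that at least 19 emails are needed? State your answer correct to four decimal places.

Y = number of emails to the first success; geometric, p = 0.40.
P(Y > 18) = P(first 18 all fail) = (1−p)^18 = 0.000102

0.0001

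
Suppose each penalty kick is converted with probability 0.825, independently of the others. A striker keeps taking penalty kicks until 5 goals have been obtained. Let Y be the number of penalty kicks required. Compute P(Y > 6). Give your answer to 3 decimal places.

Needing more than 6 penalty kicks ⇔ fewer than 5 successes in the first 6. With X ~ Binomial(6, 0.825), P(Y > 6) = P(X ≤ 4).
  k=0: C(6,0)·0.825^0·0.175^6 = 0.00003
  k=1: C(6,1)·0.825^1·0.175^5 = 0.00081
  k=2: C(6,2)·0.825^2·0.175^4 = 0.00958
  k=3: C(6,3)·0.825^3·0.175^3 = 0.06019
  k=4: C(6,4)·0.825^4·0.175^2 = 0.21281
P(X ≤ 4) = 0.28341

0.283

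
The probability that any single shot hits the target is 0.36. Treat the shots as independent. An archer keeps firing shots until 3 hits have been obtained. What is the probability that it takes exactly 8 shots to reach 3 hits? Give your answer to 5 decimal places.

Y = trial on which the third success occurs; negative binomial, r=3, p=0.36.
P(Y=8) = C(7,2) · p^3 · (1−p)^5
= 21 · 0.046656 · 0.10737 = 0.1052026

0.10520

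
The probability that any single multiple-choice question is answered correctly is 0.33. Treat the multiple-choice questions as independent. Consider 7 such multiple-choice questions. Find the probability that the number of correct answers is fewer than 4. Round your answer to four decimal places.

X ~ Binomial(7, 0.33); P(X ≤ 3) = Σ C(7,k) p^k (1−p)^(7−k) over k:
  k=0: C(7,0)·0.33^0·0.67^7 = 0.060607
  k=1: C(7,1)·0.33^1·0.67^6 = 0.208959
  k=2: C(7,2)·0.33^2·0.67^5 = 0.308760
  k=3: C(7,3)·0.33^3·0.67^4 = 0.253460
Total = 0.831786

0.8318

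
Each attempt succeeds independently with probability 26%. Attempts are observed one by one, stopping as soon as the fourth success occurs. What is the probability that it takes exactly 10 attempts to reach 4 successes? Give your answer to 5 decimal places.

0.06303

Y = trial on which the fourth success occurs; negative binomial, r=4, p=0.26.
P(Y=10) = C(9,3) · p^4 · (1−p)^6
= 84 · 0.0045698 · 0.16421 = 0.0630323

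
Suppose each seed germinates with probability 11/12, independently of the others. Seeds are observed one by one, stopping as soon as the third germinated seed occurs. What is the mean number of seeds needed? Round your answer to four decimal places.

3.2727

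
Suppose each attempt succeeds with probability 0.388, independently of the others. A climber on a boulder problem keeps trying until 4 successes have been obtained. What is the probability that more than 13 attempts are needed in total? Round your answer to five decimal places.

0.19172

Needing more than 13 attempts ⇔ fewer than 4 successes in the first 13. With X ~ Binomial(13, 0.388), P(Y > 13) = P(X ≤ 3).
  k=0: C(13,0)·0.388^0·0.612^13 = 0.0016895
  k=1: C(13,1)·0.388^1·0.612^12 = 0.0139249
  k=2: C(13,2)·0.388^2·0.612^11 = 0.0529692
  k=3: C(13,3)·0.388^3·0.612^10 = 0.1231333
P(X ≤ 3) = 0.1917170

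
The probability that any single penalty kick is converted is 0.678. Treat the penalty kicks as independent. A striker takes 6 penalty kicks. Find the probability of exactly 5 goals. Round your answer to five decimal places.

X ~ Binomial(n=6, p=0.678).
P(X=5) = C(6,5) · p^5 · (1−p)^1
= 6 · 0.14327 · 0.322 = 0.2767933

0.27679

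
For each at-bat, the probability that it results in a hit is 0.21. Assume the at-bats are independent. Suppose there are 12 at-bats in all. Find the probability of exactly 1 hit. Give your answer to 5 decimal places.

0.18849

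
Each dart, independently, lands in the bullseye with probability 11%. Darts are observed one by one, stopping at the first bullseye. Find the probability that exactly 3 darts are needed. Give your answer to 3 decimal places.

0.087

Geometric (trials to first success), p = 0.11.
P(Y = 3) = (1−p)^2 · p = 0.7921 · 0.11 = 0.08713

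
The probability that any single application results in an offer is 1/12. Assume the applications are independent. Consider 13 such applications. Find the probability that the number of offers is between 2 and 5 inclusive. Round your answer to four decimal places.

0.2957

X ~ Binomial(13, 0.083333); P(2 ≤ X ≤ 5) = Σ C(13,k) p^k (1−p)^(13−k) over k:
  k=2: C(13,2)·0.083333^2·0.916667^11 = 0.207997
  k=3: C(13,3)·0.083333^3·0.916667^10 = 0.069332
  k=4: C(13,4)·0.083333^4·0.916667^9 = 0.015757
  k=5: C(13,5)·0.083333^5·0.916667^8 = 0.002578
Total = 0.295666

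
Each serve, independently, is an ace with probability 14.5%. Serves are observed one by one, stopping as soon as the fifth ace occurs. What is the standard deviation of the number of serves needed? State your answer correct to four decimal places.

14.2594

Y = total serves until the fifth success; negative binomial with r=5, p=0.145.
SD(Y) = √[r(1−p)/p²] = √(203.329370) = 14.259361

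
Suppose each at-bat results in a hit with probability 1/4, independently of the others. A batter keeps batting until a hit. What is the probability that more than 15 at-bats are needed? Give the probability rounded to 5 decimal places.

Y = number of at-bats to the first success; geometric, p = 0.25.
P(Y > 15) = P(first 15 all fail) = (1−p)^15 = 0.0133635

0.01336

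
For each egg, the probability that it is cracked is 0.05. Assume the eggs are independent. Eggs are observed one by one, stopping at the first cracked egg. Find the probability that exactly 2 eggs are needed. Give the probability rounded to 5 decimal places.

0.04750

Geometric (trials to first success), p = 0.05.
P(Y = 2) = (1−p)^1 · p = 0.95 · 0.05 = 0.0475000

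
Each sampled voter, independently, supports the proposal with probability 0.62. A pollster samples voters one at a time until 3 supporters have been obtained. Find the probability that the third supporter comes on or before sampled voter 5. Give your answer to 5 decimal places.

Finishing within 5 sampled voters ⇔ at least 3 successes in the first 5. With X ~ Binomial(5, 0.62), P(Y ≤ 5) = 1 − P(X ≤ 2).
  k=0: C(5,0)·0.62^0·0.38^5 = 0.0079235
  k=1: C(5,1)·0.62^1·0.38^4 = 0.0646392
  k=2: C(5,2)·0.62^2·0.38^3 = 0.2109280
1 − 0.2834907 = 0.7165093

0.71651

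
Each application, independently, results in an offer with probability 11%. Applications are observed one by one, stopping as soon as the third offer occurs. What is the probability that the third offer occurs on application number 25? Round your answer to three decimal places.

Y = trial on which the third success occurs; negative binomial, r=3, p=0.11.
P(Y=25) = C(24,2) · p^3 · (1−p)^22
= 276 · 0.001331 · 0.077016 = 0.02829

0.028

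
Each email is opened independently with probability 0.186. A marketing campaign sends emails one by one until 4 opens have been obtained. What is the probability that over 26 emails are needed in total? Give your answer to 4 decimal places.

Needing more than 26 emails ⇔ fewer than 4 successes in the first 26. With X ~ Binomial(26, 0.186), P(Y > 26) = P(X ≤ 3).
  k=0: C(26,0)·0.186^0·0.814^26 = 0.004745
  k=1: C(26,1)·0.186^1·0.814^25 = 0.028190
  k=2: C(26,2)·0.186^2·0.814^24 = 0.080518
  k=3: C(26,3)·0.186^3·0.814^23 = 0.147188
P(X ≤ 3) = 0.260642

0.2606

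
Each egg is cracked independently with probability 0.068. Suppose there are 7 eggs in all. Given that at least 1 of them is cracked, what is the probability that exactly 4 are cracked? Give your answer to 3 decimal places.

0.002

X ~ Binomial(7, 0.068). Want P(X=4 | X≥1) = P(X=4) / P(X≥1).
P(X=4) = C(7,4)·0.068^4·0.932^3 = 0.00061
P(X≥1) = 1 − 0.61082 = 0.38918
Ratio = 0.00061 / 0.38918 = 0.00156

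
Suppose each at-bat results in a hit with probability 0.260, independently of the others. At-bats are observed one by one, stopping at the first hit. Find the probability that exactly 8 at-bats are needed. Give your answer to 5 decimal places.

Geometric (trials to first success), p = 0.26.
P(Y = 8) = (1−p)^7 · p = 0.12151 · 0.26 = 0.0315933

0.03159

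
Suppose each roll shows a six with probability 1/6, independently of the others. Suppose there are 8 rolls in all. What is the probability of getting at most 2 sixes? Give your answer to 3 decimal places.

0.865

X ~ Binomial(8, 0.166667); P(X ≤ 2) = Σ C(8,k) p^k (1−p)^(8−k) over k:
  k=0: C(8,0)·0.166667^0·0.833333^8 = 0.23257
  k=1: C(8,1)·0.166667^1·0.833333^7 = 0.37211
  k=2: C(8,2)·0.166667^2·0.833333^6 = 0.26048
Total = 0.86515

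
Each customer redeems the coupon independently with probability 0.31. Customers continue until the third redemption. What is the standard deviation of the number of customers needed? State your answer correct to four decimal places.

Y = total customers until the third success; negative binomial with r=3, p=0.31.
SD(Y) = √[r(1−p)/p²] = √(21.540062) = 4.641127

4.6411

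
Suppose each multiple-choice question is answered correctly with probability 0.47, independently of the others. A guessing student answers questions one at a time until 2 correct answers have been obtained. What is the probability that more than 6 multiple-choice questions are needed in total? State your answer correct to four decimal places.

Needing more than 6 multiple-choice questions ⇔ fewer than 2 successes in the first 6. With X ~ Binomial(6, 0.47), P(Y > 6) = P(X ≤ 1).
  k=0: C(6,0)·0.47^0·0.53^6 = 0.022164
  k=1: C(6,1)·0.47^1·0.53^5 = 0.117931
P(X ≤ 1) = 0.140095

0.1401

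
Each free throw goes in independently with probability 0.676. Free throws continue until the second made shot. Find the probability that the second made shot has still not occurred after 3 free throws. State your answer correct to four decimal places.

0.2469

Needing more than 3 free throws ⇔ fewer than 2 successes in the first 3. With X ~ Binomial(3, 0.676), P(Y > 3) = P(X ≤ 1).
  k=0: C(3,0)·0.676^0·0.324^3 = 0.034012
  k=1: C(3,1)·0.676^1·0.324^2 = 0.212891
P(X ≤ 1) = 0.246904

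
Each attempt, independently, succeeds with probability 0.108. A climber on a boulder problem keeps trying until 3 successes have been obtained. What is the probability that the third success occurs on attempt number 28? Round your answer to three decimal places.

Y = trial on which the third success occurs; negative binomial, r=3, p=0.108.
P(Y=28) = C(27,2) · p^3 · (1−p)^25
= 351 · 0.0012597 · 0.057428 = 0.02539

0.025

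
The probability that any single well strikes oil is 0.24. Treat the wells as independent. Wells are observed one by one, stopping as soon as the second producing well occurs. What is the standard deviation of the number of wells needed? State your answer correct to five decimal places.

Y = total wells until the second success; negative binomial with r=2, p=0.24.
SD(Y) = √[r(1−p)/p²] = √(26.3888889) = 5.1370117

5.13701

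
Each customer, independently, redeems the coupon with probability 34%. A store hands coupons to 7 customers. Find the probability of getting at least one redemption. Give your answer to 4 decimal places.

0.9454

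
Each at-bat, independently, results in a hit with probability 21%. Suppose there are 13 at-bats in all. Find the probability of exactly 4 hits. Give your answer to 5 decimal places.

0.16666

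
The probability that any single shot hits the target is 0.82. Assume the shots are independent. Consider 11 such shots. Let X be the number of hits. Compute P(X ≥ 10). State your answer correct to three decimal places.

0.385

X ~ Binomial(11, 0.82); P(X ≥ 10) = Σ C(11,k) p^k (1−p)^(11−k) over k:
  k=10: C(11,10)·0.82^10·0.18^1 = 0.27215
  k=11: C(11,11)·0.82^11·0.18^0 = 0.11271
Total = 0.38485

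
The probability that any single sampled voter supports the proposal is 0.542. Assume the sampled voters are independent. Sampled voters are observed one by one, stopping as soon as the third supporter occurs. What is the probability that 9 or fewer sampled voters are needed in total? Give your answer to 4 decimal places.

0.9450

Finishing within 9 sampled voters ⇔ at least 3 successes in the first 9. With X ~ Binomial(9, 0.542), P(Y ≤ 9) = 1 − P(X ≤ 2).
  k=0: C(9,0)·0.542^0·0.458^9 = 0.000887
  k=1: C(9,1)·0.542^1·0.458^8 = 0.009444
  k=2: C(9,2)·0.542^2·0.458^7 = 0.044705
1 − 0.055036 = 0.944964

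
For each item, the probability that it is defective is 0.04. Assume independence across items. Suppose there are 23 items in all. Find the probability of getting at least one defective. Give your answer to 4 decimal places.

0.6089

P(at least one) = 1 − P(none) = 1 − (1 − 0.04)^23
= 1 − 0.391055 = 0.608945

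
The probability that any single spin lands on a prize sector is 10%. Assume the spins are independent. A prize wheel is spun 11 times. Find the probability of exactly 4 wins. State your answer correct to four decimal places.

0.0158

X ~ Binomial(n=11, p=0.10).
P(X=4) = C(11,4) · p^4 · (1−p)^7
= 330 · 0.0001 · 0.4783 = 0.015784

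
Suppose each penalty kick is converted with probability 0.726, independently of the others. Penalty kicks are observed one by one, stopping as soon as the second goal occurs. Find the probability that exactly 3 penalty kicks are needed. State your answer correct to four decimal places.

Y = trial on which the second success occurs; negative binomial, r=2, p=0.726.
P(Y=3) = C(2,1) · p^2 · (1−p)^1
= 2 · 0.52708 · 0.274 = 0.288838

0.2888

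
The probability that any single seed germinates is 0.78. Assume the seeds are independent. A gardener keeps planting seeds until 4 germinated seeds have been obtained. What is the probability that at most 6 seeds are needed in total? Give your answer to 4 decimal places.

Finishing within 6 seeds ⇔ at least 4 successes in the first 6. With X ~ Binomial(6, 0.78), P(Y ≤ 6) = 1 − P(X ≤ 3).
  k=0: C(6,0)·0.78^0·0.22^6 = 0.000113
  k=1: C(6,1)·0.78^1·0.22^5 = 0.002412
  k=2: C(6,2)·0.78^2·0.22^4 = 0.021378
  k=3: C(6,3)·0.78^3·0.22^3 = 0.101061
1 − 0.124964 = 0.875036

0.8750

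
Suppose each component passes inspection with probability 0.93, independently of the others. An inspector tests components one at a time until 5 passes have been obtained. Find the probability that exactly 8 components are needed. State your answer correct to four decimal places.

0.0084

Y = trial on which the fifth success occurs; negative binomial, r=5, p=0.93.
P(Y=8) = C(7,4) · p^5 · (1−p)^3
= 35 · 0.69569 · 0.000343 = 0.008352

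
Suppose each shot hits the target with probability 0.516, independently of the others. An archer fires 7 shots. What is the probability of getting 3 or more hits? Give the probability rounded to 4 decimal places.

0.7988

X ~ Binomial(7, 0.516); P(X ≥ 3) = Σ C(7,k) p^k (1−p)^(7−k) over k:
  k=3: C(7,3)·0.516^3·0.484^4 = 0.263875
  k=4: C(7,4)·0.516^4·0.484^3 = 0.281322
  k=5: C(7,5)·0.516^5·0.484^2 = 0.179953
  k=6: C(7,6)·0.516^6·0.484^1 = 0.063950
  k=7: C(7,7)·0.516^7·0.484^0 = 0.009740
Total = 0.798839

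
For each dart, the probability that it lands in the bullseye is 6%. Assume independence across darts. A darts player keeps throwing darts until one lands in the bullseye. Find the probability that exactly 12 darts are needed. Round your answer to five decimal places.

Geometric (trials to first success), p = 0.06.
P(Y = 12) = (1−p)^11 · p = 0.5063 · 0.06 = 0.0303779

0.03038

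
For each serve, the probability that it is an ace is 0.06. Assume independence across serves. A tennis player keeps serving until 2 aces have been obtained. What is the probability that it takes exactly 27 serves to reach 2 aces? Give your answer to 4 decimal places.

0.0199

Y = trial on which the second success occurs; negative binomial, r=2, p=0.06.
P(Y=27) = C(26,1) · p^2 · (1−p)^25
= 26 · 0.0036 · 0.21291 = 0.019928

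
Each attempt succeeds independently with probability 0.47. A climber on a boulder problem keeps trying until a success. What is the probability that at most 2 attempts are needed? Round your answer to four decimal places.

Y = number of attempts to the first success; geometric, p = 0.47.
P(Y ≤ 2) = 1 − (1−p)^2 = 1 − 0.280900 = 0.719100

0.7191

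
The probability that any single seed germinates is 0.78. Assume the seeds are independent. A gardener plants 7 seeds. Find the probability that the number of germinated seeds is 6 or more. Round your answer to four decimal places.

0.5225

X ~ Binomial(7, 0.78); P(X ≥ 6) = Σ C(7,k) p^k (1−p)^(7−k) over k:
  k=6: C(7,6)·0.78^6·0.22^1 = 0.346807
  k=7: C(7,7)·0.78^7·0.22^0 = 0.175656
Total = 0.522463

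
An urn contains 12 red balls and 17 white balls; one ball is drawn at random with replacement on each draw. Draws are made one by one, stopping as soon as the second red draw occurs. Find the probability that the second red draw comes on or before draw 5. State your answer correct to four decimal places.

Finishing within 5 draws ⇔ at least 2 successes in the first 5. With X ~ Binomial(5, 0.413793), P(Y ≤ 5) = 1 − P(X ≤ 1).
  k=0: C(5,0)·0.413793^0·0.586207^5 = 0.069224
  k=1: C(5,1)·0.413793^1·0.586207^4 = 0.244319
1 − 0.313543 = 0.686457

0.6865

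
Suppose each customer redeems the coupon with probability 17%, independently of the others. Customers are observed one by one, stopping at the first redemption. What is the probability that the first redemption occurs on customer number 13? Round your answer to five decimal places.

Geometric (trials to first success), p = 0.17.
P(Y = 13) = (1−p)^12 · p = 0.10689 · 0.17 = 0.0181713

0.01817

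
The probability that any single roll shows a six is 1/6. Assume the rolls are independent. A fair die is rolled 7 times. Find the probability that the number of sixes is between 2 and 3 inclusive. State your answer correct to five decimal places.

0.31257

X ~ Binomial(7, 0.166667); P(2 ≤ X ≤ 3) = Σ C(7,k) p^k (1−p)^(7−k) over k:
  k=2: C(7,2)·0.166667^2·0.833333^5 = 0.2344286
  k=3: C(7,3)·0.166667^3·0.833333^4 = 0.0781429
Total = 0.3125714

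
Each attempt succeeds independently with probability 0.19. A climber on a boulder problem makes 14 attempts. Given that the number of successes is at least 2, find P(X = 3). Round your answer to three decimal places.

0.317

X ~ Binomial(14, 0.19). Want P(X=3 | X≥2) = P(X=3) / P(X≥2).
P(X=3) = C(14,3)·0.19^3·0.81^11 = 0.24587
P(X≥2) = 1 − 0.05233 − 0.17186 = 0.77580
Ratio = 0.24587 / 0.77580 = 0.31692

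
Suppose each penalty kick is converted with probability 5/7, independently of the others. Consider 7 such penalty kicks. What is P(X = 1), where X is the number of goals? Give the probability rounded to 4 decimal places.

X ~ Binomial(n=7, p=0.714286).
P(X=1) = C(7,1) · p^1 · (1−p)^6
= 7 · 0.71429 · 0.00054399 = 0.002720

0.0027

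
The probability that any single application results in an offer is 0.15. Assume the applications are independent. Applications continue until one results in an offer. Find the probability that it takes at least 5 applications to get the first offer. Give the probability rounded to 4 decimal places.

Y = number of applications to the first success; geometric, p = 0.15.
P(Y > 4) = P(first 4 all fail) = (1−p)^4 = 0.522006

0.5220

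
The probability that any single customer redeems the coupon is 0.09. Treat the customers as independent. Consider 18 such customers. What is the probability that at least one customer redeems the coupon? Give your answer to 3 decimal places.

0.817

P(at least one) = 1 − P(none) = 1 − (1 − 0.09)^18
= 1 − 0.18312 = 0.81688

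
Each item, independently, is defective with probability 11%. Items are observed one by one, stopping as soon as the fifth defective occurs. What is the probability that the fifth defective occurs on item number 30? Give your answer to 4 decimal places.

Y = trial on which the fifth success occurs; negative binomial, r=5, p=0.11.
P(Y=30) = C(29,4) · p^5 · (1−p)^25
= 23751 · 1.6105e-05 · 0.054294 = 0.020768

0.0208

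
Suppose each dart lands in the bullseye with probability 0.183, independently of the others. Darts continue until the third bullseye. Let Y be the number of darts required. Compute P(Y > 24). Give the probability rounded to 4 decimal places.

Needing more than 24 darts ⇔ fewer than 3 successes in the first 24. With X ~ Binomial(24, 0.183), P(Y > 24) = P(X ≤ 2).
  k=0: C(24,0)·0.183^0·0.817^24 = 0.007822
  k=1: C(24,1)·0.183^1·0.817^23 = 0.042050
  k=2: C(24,2)·0.183^2·0.817^22 = 0.108317
P(X ≤ 2) = 0.158190

0.1582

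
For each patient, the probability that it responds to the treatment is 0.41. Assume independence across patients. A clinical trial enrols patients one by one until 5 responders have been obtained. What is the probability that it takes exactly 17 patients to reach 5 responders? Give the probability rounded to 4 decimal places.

0.0375

Y = trial on which the fifth success occurs; negative binomial, r=5, p=0.41.
P(Y=17) = C(16,4) · p^5 · (1−p)^12
= 1820 · 0.011586 · 0.0017792 = 0.037516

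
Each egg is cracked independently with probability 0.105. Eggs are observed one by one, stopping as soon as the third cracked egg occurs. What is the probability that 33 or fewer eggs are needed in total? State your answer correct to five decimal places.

Finishing within 33 eggs ⇔ at least 3 successes in the first 33. With X ~ Binomial(33, 0.105), P(Y ≤ 33) = 1 − P(X ≤ 2).
  k=0: C(33,0)·0.105^0·0.895^33 = 0.0257134
  k=1: C(33,1)·0.105^1·0.895^32 = 0.0995498
  k=2: C(33,2)·0.105^2·0.895^31 = 0.1868644
1 − 0.3121277 = 0.6878723

0.68787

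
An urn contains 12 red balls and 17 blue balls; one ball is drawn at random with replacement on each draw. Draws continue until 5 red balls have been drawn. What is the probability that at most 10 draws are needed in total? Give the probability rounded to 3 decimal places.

Finishing within 10 draws ⇔ at least 5 successes in the first 10. With X ~ Binomial(10, 0.413793), P(Y ≤ 10) = 1 − P(X ≤ 4).
  k=0: C(10,0)·0.413793^0·0.586207^10 = 0.00479
  k=1: C(10,1)·0.413793^1·0.586207^9 = 0.03383
  k=2: C(10,2)·0.413793^2·0.586207^8 = 0.10745
  k=3: C(10,3)·0.413793^3·0.586207^7 = 0.20225
  k=4: C(10,4)·0.413793^4·0.586207^6 = 0.24984
1 − 0.59815 = 0.40185

0.402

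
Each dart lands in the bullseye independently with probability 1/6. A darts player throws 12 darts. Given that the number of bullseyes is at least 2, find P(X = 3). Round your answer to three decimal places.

0.319

X ~ Binomial(12, 0.166667). Want P(X=3 | X≥2) = P(X=3) / P(X≥2).
P(X=3) = C(12,3)·0.166667^3·0.833333^9 = 0.19740
P(X≥2) = 1 − 0.11216 − 0.26918 = 0.61867
Ratio = 0.19740 / 0.61867 = 0.31907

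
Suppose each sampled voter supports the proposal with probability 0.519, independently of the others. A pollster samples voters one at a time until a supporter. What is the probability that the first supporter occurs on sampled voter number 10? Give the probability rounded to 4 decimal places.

Geometric (trials to first success), p = 0.519.
P(Y = 10) = (1−p)^9 · p = 0.0013782 · 0.519 = 0.000715

0.0007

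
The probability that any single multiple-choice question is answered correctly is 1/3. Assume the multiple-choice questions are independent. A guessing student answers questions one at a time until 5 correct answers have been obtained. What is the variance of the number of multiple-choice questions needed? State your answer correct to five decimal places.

30.00000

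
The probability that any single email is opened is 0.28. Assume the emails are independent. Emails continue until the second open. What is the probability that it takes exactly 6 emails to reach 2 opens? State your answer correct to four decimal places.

Y = trial on which the second success occurs; negative binomial, r=2, p=0.28.
P(Y=6) = C(5,1) · p^2 · (1−p)^4
= 5 · 0.0784 · 0.26874 = 0.105346

0.1053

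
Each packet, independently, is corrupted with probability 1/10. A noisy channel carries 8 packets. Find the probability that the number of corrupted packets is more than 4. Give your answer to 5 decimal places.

0.00043

X ~ Binomial(8, 0.10); P(X ≥ 5) = Σ C(8,k) p^k (1−p)^(8−k) over k:
  k=5: C(8,5)·0.10^5·0.90^3 = 0.0004082
  k=6: C(8,6)·0.10^6·0.90^2 = 0.0000227
  k=7: C(8,7)·0.10^7·0.90^1 = 0.0000007
  k=8: C(8,8)·0.10^8·0.90^0 = 0.0000000
Total = 0.0004317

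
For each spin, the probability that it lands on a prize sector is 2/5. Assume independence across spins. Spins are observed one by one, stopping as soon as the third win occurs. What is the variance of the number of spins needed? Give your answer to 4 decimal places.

Y = total spins until the third success; negative binomial with r=3, p=0.40.
Var(Y) = r(1−p)/p² = 3·0.60 / 0.40² = 11.250000

11.2500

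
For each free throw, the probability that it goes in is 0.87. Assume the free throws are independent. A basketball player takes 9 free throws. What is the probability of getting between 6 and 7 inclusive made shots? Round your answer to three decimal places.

X ~ Binomial(9, 0.87); P(6 ≤ X ≤ 7) = Σ C(9,k) p^k (1−p)^(9−k) over k:
  k=6: C(9,6)·0.87^6·0.13^3 = 0.08002
  k=7: C(9,7)·0.87^7·0.13^2 = 0.22952
Total = 0.30955

0.310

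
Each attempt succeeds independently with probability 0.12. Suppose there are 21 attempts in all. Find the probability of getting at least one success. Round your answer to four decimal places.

0.9317

P(at least one) = 1 − P(none) = 1 − (1 − 0.12)^21
= 1 − 0.068255 = 0.931745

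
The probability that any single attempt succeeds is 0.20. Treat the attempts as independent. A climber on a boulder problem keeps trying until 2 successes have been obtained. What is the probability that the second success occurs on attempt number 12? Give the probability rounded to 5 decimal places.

0.04724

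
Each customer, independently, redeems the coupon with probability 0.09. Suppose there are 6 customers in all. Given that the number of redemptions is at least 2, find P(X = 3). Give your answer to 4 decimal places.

X ~ Binomial(6, 0.09). Want P(X=3 | X≥2) = P(X=3) / P(X≥2).
P(X=3) = C(6,3)·0.09^3·0.91^3 = 0.010987
P(X≥2) = 1 − 0.567869 − 0.336977 = 0.095153
Ratio = 0.010987 / 0.095153 = 0.115467

0.1155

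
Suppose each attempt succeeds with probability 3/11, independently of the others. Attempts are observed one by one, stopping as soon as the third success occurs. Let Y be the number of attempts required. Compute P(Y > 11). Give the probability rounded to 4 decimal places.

0.3872

Needing more than 11 attempts ⇔ fewer than 3 successes in the first 11. With X ~ Binomial(11, 0.272727), P(Y > 11) = P(X ≤ 2).
  k=0: C(11,0)·0.272727^0·0.727273^11 = 0.030107
  k=1: C(11,1)·0.272727^1·0.727273^10 = 0.124192
  k=2: C(11,2)·0.272727^2·0.727273^9 = 0.232860
P(X ≤ 2) = 0.387160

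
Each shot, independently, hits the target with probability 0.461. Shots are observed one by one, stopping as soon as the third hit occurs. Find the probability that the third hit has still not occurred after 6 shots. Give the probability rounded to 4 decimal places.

0.4194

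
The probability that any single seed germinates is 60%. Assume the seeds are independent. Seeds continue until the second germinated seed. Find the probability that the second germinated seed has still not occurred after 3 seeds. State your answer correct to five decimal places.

Needing more than 3 seeds ⇔ fewer than 2 successes in the first 3. With X ~ Binomial(3, 0.60), P(Y > 3) = P(X ≤ 1).
  k=0: C(3,0)·0.60^0·0.40^3 = 0.0640000
  k=1: C(3,1)·0.60^1·0.40^2 = 0.2880000
P(X ≤ 1) = 0.3520000

0.35200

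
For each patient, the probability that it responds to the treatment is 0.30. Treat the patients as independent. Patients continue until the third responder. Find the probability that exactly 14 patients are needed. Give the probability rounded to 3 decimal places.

0.042

Y = trial on which the third success occurs; negative binomial, r=3, p=0.30.
P(Y=14) = C(13,2) · p^3 · (1−p)^11
= 78 · 0.027 · 0.019773 = 0.04164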